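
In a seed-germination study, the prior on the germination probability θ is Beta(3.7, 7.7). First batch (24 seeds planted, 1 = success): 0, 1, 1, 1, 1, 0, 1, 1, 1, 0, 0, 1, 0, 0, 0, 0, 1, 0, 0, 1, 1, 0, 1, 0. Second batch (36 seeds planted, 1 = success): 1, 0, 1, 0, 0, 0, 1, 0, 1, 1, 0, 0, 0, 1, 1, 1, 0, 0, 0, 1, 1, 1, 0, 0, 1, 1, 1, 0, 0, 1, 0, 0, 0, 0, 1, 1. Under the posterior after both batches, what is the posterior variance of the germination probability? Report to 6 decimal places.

The Beta prior is conjugate to a Binomial/Bernoulli likelihood; the update adds successes to α and failures to β.
After batch 1: Beta(3.7+12, 7.7+12) = Beta(15.7, 19.7).
After batch 2: Beta(15.7+17, 19.7+19) = Beta(32.7, 38.7).
Var = αβ/((α+β)²(α+β+1)) = 32.7·38.7/(71.4²·72.4) = 0.003429.

0.003429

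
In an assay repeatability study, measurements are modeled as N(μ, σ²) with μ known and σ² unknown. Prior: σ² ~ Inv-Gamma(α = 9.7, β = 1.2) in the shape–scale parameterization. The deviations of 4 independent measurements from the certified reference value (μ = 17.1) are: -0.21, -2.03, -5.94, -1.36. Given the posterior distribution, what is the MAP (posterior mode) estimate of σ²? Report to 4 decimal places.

With known mean μ and an Inverse-Gamma(α, β) prior on σ², the Normal likelihood is conjugate: posterior is Inv-Gamma(α + n/2, β + Σ(xᵢ−μ)²/2).
Σ(xᵢ−μ)² = (-0.21)² + (-2.03)² + (-5.94)² + (-1.36)² = 41.2982.
Posterior: Inv-Gamma(9.7 + 4/2, 1.2 + 41.2982/2) = Inv-Gamma(11.70, 21.84910).
Mode = β/(α+1) = 21.84910/12.70 = 1.7204.

1.7204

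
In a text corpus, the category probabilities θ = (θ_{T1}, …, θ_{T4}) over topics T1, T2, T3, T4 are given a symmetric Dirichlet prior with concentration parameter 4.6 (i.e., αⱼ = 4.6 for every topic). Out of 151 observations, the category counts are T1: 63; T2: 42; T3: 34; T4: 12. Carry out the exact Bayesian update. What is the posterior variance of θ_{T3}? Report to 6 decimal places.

The Dirichlet prior is conjugate to the Multinomial likelihood: each posterior αⱼ = prior αⱼ + observed count nⱼ.
Posterior concentration: (67.6, 46.6, 38.6, 16.6), total = 169.4.
Var[θ_j] = α_j(Σα−α_j)/((Σα)²(Σα+1)) = 38.6·130.8/(169.4²·170.4) = 0.001033.

0.001033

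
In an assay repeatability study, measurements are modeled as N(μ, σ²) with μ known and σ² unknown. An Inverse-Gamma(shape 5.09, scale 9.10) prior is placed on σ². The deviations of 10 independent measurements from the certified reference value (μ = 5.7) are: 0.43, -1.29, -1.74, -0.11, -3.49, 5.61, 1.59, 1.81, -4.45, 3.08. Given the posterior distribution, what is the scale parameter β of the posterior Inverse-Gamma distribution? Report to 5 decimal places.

With known mean μ and an Inverse-Gamma(α, β) prior on σ², the Normal likelihood is conjugate: posterior is Inv-Gamma(α + n/2, β + Σ(xᵢ−μ)²/2).
Σ(xᵢ−μ)² = (0.43)² + (-1.29)² + (-1.74)² + (-0.11)² + (-3.49)² + (5.61)² + (1.59)² + (1.81)² + (-4.45)² + (3.08)² = 83.6340.
Posterior: Inv-Gamma(5.09 + 10/2, 9.10 + 83.6340/2) = Inv-Gamma(10.09, 50.91700).
Posterior β = 50.91700.

50.91700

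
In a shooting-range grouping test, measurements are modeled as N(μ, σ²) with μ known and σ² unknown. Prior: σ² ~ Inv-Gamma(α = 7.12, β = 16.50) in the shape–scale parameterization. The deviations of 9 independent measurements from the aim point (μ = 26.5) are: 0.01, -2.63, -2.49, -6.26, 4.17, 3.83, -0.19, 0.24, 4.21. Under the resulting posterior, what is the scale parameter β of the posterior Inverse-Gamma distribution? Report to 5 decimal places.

67.59015

With known mean μ and an Inverse-Gamma(α, β) prior on σ², the Normal likelihood is conjugate: posterior is Inv-Gamma(α + n/2, β + Σ(xᵢ−μ)²/2).
Σ(xᵢ−μ)² = (0.01)² + (-2.63)² + (-2.49)² + (-6.26)² + (4.17)² + (3.83)² + (-0.19)² + (0.24)² + (4.21)² = 102.1803.
Posterior: Inv-Gamma(7.12 + 9/2, 16.50 + 102.1803/2) = Inv-Gamma(11.62, 67.59015).
Posterior β = 67.59015.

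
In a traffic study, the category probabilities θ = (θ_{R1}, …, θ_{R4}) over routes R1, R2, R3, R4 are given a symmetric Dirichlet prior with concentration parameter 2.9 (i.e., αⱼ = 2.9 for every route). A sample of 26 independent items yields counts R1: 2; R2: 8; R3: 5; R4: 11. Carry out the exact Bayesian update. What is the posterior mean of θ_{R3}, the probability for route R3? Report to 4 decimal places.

0.2101

The Dirichlet prior is conjugate to the Multinomial likelihood: each posterior αⱼ = prior αⱼ + observed count nⱼ.
Posterior concentration: (4.9, 10.9, 7.9, 13.9), total = 37.6.
E[θ_{R3}|data] = α_{R3}/Σα = 7.9/37.6 = 0.2101.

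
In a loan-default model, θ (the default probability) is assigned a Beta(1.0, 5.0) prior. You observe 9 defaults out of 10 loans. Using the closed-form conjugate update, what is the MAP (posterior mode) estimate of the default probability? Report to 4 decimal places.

0.6429

The Beta prior is conjugate to a Binomial/Bernoulli likelihood; the update adds successes to α and failures to β.
Posterior: Beta(α+k, β+n−k) = Beta(1.0+9, 5.0+1) = Beta(10.0, 6.0).
Mode of Beta(a,b) for a,b>1 is (a−1)/(a+b−2) = 9.0/14.0 = 0.6429.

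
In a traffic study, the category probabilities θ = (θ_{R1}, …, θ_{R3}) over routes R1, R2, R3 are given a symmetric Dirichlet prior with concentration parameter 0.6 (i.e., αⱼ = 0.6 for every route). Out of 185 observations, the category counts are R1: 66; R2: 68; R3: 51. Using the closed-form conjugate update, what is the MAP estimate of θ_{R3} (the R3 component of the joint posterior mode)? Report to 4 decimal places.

0.2753

The Dirichlet prior is conjugate to the Multinomial likelihood: each posterior αⱼ = prior αⱼ + observed count nⱼ.
Posterior concentration: (66.6, 68.6, 51.6), total = 186.8.
Joint mode component: (α_{R3}−1)/(Σα−K) = 50.6/183.8 = 0.2753.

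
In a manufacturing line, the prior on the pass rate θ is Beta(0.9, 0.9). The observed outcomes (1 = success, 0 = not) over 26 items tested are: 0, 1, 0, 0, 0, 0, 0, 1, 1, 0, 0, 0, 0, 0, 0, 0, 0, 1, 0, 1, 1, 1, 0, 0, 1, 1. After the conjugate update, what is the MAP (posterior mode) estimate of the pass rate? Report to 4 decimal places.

0.3450

The Beta prior is conjugate to a Binomial/Bernoulli likelihood; the update adds successes to α and failures to β.
Posterior: Beta(α+k, β+n−k) = Beta(0.9+9, 0.9+17) = Beta(9.9, 17.9).
Mode of Beta(a,b) for a,b>1 is (a−1)/(a+b−2) = 8.9/25.8 = 0.3450.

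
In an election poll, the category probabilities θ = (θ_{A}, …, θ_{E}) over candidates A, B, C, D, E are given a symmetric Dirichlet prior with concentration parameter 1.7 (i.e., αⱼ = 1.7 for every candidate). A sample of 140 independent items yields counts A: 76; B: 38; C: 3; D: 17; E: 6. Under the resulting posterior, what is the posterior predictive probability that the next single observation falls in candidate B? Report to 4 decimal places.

The Dirichlet prior is conjugate to the Multinomial likelihood: each posterior αⱼ = prior αⱼ + observed count nⱼ.
Posterior concentration: (77.7, 39.7, 4.7, 18.7, 7.7), total = 148.5.
P(next = B | data) = α_{B}/Σα = 0.2673.

0.2673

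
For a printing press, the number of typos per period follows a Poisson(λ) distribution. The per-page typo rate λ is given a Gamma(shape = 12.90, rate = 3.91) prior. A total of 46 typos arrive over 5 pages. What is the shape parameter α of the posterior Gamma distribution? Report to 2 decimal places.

With a Gamma(shape α, rate β) prior, the Poisson likelihood is conjugate: the posterior is Gamma(α + ΣXᵢ, β + n).
Posterior: Gamma(α+S, β+n) = Gamma(12.90+46, 3.91+5) = Gamma(58.90, 8.91).
Posterior α = 58.90.

58.90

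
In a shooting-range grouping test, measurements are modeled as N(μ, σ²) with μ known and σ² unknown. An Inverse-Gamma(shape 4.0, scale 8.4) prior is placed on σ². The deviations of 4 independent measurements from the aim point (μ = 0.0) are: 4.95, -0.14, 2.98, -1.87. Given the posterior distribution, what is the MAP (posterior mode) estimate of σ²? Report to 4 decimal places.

With known mean μ and an Inverse-Gamma(α, β) prior on σ², the Normal likelihood is conjugate: posterior is Inv-Gamma(α + n/2, β + Σ(xᵢ−μ)²/2).
Σ(xᵢ−μ)² = (4.95)² + (-0.14)² + (2.98)² + (-1.87)² = 36.8994.
Posterior: Inv-Gamma(4.0 + 4/2, 8.4 + 36.8994/2) = Inv-Gamma(6.00, 26.84970).
Mode = β/(α+1) = 26.84970/7.00 = 3.8357.

3.8357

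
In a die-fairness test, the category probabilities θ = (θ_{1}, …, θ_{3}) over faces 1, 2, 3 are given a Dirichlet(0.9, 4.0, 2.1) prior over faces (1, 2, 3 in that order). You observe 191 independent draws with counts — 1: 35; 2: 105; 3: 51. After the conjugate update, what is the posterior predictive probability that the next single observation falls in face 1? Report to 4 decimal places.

0.1813

The Dirichlet prior is conjugate to the Multinomial likelihood: each posterior αⱼ = prior αⱼ + observed count nⱼ.
Posterior concentration: (35.9, 109.0, 53.1), total = 198.0.
P(next = 1 | data) = α_{1}/Σα = 0.1813.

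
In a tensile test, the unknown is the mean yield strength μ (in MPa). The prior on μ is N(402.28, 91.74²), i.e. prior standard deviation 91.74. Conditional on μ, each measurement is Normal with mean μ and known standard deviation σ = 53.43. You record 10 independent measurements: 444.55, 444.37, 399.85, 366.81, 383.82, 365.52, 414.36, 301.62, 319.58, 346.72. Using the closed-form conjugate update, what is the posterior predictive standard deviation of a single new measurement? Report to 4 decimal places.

For Normal data with known variance σ², a Normal(μ₀, σ₀²) prior on μ is conjugate. Posterior precision = 1/σ₀² + n/σ²; posterior mean is the precision-weighted average of μ₀ and x̄.
σ₀² = 91.74² = 8416.2276, σ² = 53.43² = 2854.7649; σ² + n·σ₀² = 2854.7649 + 10·8416.2276 = 87017.0409.
Posterior precision = 1/σ₀² + n/σ² = 1/8416.2276 + 10/2854.7649 = (σ² + n·σ₀²)/(σ₀²σ²) = 87017.0409/(8416.2276·2854.7649); posterior variance σₙ² = σ₀²σ²/(σ² + n·σ₀²) = 8416.2276·2854.7649/87017.0409 = 276.110873.
Predictive variance for one new observation = σₙ² + σ² = 8416.2276·2854.7649/87017.0409 + 2854.7649 = σ²·(σ₀² + 87017.0409)/87017.0409 = 2854.7649·95433.2685/87017.0409 = 3130.875773; SD = √(2854.7649·95433.2685/87017.0409) = 55.9542.

55.9542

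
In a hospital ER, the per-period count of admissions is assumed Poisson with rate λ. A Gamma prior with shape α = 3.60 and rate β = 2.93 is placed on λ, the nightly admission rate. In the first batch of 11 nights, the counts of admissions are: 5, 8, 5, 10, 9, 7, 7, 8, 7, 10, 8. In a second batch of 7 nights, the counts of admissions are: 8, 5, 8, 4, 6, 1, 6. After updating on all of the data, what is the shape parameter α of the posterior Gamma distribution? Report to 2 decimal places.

125.60

With a Gamma(shape α, rate β) prior, the Poisson likelihood is conjugate: the posterior is Gamma(α + ΣXᵢ, β + n).
Batch 1: sum of counts S = 84 over n = 11 nights.
After batch 1: Gamma(α+S, β+n) = Gamma(3.60+84, 2.93+11) = Gamma(87.60, 13.93).
Batch 2: sum of counts S = 38 over n = 7 nights.
After batch 2: Gamma(α+S, β+n) = Gamma(87.60+38, 13.93+7) = Gamma(125.60, 20.93).
Posterior α = 125.60.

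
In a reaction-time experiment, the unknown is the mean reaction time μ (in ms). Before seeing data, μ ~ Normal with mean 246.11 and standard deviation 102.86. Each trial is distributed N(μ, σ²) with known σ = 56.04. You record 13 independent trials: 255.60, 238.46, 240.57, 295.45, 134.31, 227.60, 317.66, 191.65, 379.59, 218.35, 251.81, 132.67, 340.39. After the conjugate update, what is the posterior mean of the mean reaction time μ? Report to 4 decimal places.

247.9661

For Normal data with known variance σ², a Normal(μ₀, σ₀²) prior on μ is conjugate. Posterior precision = 1/σ₀² + n/σ²; posterior mean is the precision-weighted average of μ₀ and x̄.
Σxᵢ = 255.60 + 238.46 + 240.57 + 295.45 + 134.31 + 227.60 + 317.66 + 191.65 + 379.59 + 218.35 + 251.81 + 132.67 + 340.39 = 3224.11, so n·x̄ = 3224.11.
σ₀² = 102.86² = 10580.1796, σ² = 56.04² = 3140.4816; σ² + n·σ₀² = 3140.4816 + 13·10580.1796 = 140682.8164.
Posterior mean = (μ₀/σ₀² + n·x̄/σ²)/(1/σ₀² + n/σ²) = (σ²·μ₀ + σ₀²·n·x̄)/(σ² + n·σ₀²) = (3140.4816·246.11 + 10580.1796·3224.11)/140682.8164 = 34884566.776732/140682.8164 = 247.9661.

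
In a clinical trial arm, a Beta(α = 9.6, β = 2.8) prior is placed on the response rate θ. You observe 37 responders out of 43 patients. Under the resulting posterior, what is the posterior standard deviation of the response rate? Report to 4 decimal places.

The Beta prior is conjugate to a Binomial/Bernoulli likelihood; the update adds successes to α and failures to β.
Posterior: Beta(α+k, β+n−k) = Beta(9.6+37, 2.8+6) = Beta(46.6, 8.8).
Var = αβ/((α+β)²(α+β+1)) = 46.6·8.8/(55.4²·56.4) = 0.00236903; SD = √0.00236903 = 0.0487.

0.0487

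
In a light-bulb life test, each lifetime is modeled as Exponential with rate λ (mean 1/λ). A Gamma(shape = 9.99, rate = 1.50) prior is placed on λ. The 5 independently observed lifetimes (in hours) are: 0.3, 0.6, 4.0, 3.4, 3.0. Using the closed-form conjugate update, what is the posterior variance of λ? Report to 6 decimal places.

0.091492

With a Gamma(shape α, rate β) prior on the exponential rate λ, the posterior after n observations with total T = Σxᵢ is Gamma(α+n, β+T).
Sum of observations T = 11.3 hours; n = 5.
Posterior: Gamma(9.99+5, 1.50+11.3) = Gamma(14.99, 12.80).
Var = α/β² = 0.091492.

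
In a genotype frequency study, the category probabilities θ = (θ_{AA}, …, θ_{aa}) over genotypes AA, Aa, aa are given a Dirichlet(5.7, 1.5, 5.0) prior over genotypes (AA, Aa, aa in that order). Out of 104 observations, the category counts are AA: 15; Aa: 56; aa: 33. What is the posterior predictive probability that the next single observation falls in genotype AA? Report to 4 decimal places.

0.1781

The Dirichlet prior is conjugate to the Multinomial likelihood: each posterior αⱼ = prior αⱼ + observed count nⱼ.
Posterior concentration: (20.7, 57.5, 38.0), total = 116.2.
P(next = AA | data) = α_{AA}/Σα = 0.1781.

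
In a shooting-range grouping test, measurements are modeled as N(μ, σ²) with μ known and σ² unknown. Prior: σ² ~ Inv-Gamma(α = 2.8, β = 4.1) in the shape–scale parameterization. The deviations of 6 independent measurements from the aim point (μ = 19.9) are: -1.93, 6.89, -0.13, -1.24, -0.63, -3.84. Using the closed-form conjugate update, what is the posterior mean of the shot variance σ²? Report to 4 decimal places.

7.9265

With known mean μ and an Inverse-Gamma(α, β) prior on σ², the Normal likelihood is conjugate: posterior is Inv-Gamma(α + n/2, β + Σ(xᵢ−μ)²/2).
Σ(xᵢ−μ)² = (-1.93)² + (6.89)² + (-0.13)² + (-1.24)² + (-0.63)² + (-3.84)² = 67.8940.
Posterior: Inv-Gamma(2.8 + 6/2, 4.1 + 67.8940/2) = Inv-Gamma(5.80, 38.04700).
E[σ²|data] = β/(α−1) = 38.04700/4.80 = 7.9265.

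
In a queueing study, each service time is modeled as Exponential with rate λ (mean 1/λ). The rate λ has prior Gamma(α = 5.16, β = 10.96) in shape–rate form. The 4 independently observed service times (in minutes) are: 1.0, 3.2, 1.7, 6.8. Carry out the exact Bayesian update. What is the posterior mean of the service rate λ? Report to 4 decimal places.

0.3872

With a Gamma(shape α, rate β) prior on the exponential rate λ, the posterior after n observations with total T = Σxᵢ is Gamma(α+n, β+T).
Sum of observations T = 12.7 minutes; n = 4.
Posterior: Gamma(5.16+4, 10.96+12.7) = Gamma(9.16, 23.66).
Posterior mean of λ = α/β = 9.16/23.66 = 0.3872.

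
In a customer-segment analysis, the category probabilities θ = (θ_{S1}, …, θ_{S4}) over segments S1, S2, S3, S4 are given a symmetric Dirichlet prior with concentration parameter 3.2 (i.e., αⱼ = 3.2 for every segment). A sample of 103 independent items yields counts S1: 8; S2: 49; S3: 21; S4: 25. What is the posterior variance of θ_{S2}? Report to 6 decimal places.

0.002120

The Dirichlet prior is conjugate to the Multinomial likelihood: each posterior αⱼ = prior αⱼ + observed count nⱼ.
Posterior concentration: (11.2, 52.2, 24.2, 28.2), total = 115.8.
Var[θ_j] = α_j(Σα−α_j)/((Σα)²(Σα+1)) = 52.2·63.6/(115.8²·116.8) = 0.002120.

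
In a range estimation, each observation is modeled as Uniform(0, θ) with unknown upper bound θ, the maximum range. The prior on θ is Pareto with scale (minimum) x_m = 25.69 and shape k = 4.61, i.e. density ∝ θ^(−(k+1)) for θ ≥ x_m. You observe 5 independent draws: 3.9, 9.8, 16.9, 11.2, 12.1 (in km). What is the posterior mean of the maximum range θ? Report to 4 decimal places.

28.6737

A Pareto(scale x_m, shape k) prior on the upper bound θ of Uniform(0, θ) is conjugate: posterior is Pareto(max(x_m, max xᵢ), k + n).
Sample maximum = 16.9; prior scale x_m = 25.69 → posterior scale = max = 25.69.
Posterior shape = 4.61 + 5 = 9.61.
E[θ|data] = k·x_m/(k−1) = 9.61·25.69/8.61 = 28.6737.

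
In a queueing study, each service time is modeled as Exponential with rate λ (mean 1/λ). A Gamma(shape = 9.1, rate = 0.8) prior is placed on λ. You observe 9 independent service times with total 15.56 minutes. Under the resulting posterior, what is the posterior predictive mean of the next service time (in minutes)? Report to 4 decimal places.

With a Gamma(shape α, rate β) prior on the exponential rate λ, the posterior after n observations with total T = Σxᵢ is Gamma(α+n, β+T).
Posterior: Gamma(9.1+9, 0.8+15.56) = Gamma(18.1, 16.36).
The predictive distribution for the next observation is Lomax; its mean is β/(α−1) = 16.36/17.1 = 0.9567.

0.9567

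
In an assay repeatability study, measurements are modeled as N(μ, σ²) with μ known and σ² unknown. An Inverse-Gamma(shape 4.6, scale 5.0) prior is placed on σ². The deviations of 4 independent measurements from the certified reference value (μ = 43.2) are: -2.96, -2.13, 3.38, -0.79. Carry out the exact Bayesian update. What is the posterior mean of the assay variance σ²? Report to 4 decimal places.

With known mean μ and an Inverse-Gamma(α, β) prior on σ², the Normal likelihood is conjugate: posterior is Inv-Gamma(α + n/2, β + Σ(xᵢ−μ)²/2).
Σ(xᵢ−μ)² = (-2.96)² + (-2.13)² + (3.38)² + (-0.79)² = 25.3470.
Posterior: Inv-Gamma(4.6 + 4/2, 5.0 + 25.3470/2) = Inv-Gamma(6.60, 17.67350).
E[σ²|data] = β/(α−1) = 17.67350/5.60 = 3.1560.

3.1560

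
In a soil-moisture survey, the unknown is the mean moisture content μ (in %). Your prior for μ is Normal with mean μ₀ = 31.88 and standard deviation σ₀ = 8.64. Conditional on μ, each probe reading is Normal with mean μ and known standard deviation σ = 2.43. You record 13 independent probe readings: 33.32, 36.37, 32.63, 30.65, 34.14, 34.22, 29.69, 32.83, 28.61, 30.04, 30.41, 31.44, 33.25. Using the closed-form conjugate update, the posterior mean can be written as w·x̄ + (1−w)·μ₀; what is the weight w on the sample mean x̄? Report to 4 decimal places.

0.9940

For Normal data with known variance σ², a Normal(μ₀, σ₀²) prior on μ is conjugate. Posterior precision = 1/σ₀² + n/σ²; posterior mean is the precision-weighted average of μ₀ and x̄.
σ₀² = 8.64² = 74.6496, σ² = 2.43² = 5.9049. Prior precision 1/σ₀² = 1/74.6496; data precision n/σ² = 13/5.9049.
w = (n/σ²)/(1/σ₀² + n/σ²) = n·σ₀²/(σ² + n·σ₀²) = 13·74.6496/(5.9049 + 13·74.6496) = 970.4448/976.3497 = 0.9940.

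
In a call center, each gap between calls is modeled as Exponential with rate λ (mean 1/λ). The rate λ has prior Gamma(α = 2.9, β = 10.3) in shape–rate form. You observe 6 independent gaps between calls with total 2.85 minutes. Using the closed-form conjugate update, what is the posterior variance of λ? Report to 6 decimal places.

With a Gamma(shape α, rate β) prior on the exponential rate λ, the posterior after n observations with total T = Σxᵢ is Gamma(α+n, β+T).
Posterior: Gamma(2.9+6, 10.3+2.85) = Gamma(8.9, 13.15).
Var = α/β² = 0.051468.

0.051468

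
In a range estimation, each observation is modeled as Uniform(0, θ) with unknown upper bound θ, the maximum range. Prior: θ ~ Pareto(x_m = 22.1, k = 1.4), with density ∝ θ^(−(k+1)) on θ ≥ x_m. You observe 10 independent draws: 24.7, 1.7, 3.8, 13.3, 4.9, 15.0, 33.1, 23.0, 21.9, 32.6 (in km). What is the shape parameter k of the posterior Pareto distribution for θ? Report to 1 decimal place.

A Pareto(scale x_m, shape k) prior on the upper bound θ of Uniform(0, θ) is conjugate: posterior is Pareto(max(x_m, max xᵢ), k + n).
Sample maximum = 33.1; prior scale x_m = 22.1 → posterior scale = max = 33.1.
Posterior shape = 1.4 + 10 = 11.4.
Posterior shape k = 11.4.

11.4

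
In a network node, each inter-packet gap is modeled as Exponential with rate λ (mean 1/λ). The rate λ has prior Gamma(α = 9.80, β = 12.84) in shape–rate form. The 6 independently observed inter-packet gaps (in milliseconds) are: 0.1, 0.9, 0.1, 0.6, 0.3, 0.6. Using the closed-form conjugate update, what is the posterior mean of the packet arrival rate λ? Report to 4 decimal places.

1.0233

With a Gamma(shape α, rate β) prior on the exponential rate λ, the posterior after n observations with total T = Σxᵢ is Gamma(α+n, β+T).
Sum of observations T = 2.6 milliseconds; n = 6.
Posterior: Gamma(9.80+6, 12.84+2.6) = Gamma(15.80, 15.44).
Posterior mean of λ = α/β = 15.80/15.44 = 1.0233.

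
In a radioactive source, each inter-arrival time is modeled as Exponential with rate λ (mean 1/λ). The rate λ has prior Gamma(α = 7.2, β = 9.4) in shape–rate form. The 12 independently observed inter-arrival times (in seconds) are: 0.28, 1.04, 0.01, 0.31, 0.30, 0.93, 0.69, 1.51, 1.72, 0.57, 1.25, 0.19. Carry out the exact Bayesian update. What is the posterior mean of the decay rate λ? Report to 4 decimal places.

1.0549

With a Gamma(shape α, rate β) prior on the exponential rate λ, the posterior after n observations with total T = Σxᵢ is Gamma(α+n, β+T).
Sum of observations T = 8.80 seconds; n = 12.
Posterior: Gamma(7.2+12, 9.4+8.80) = Gamma(19.2, 18.20).
Posterior mean of λ = α/β = 19.2/18.20 = 1.0549.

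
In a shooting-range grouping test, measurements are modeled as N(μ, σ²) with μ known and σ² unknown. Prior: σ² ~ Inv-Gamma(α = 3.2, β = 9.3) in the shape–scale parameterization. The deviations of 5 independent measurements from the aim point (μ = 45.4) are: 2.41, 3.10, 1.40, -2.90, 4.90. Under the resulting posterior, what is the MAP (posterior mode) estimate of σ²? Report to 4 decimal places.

5.1043

With known mean μ and an Inverse-Gamma(α, β) prior on σ², the Normal likelihood is conjugate: posterior is Inv-Gamma(α + n/2, β + Σ(xᵢ−μ)²/2).
Σ(xᵢ−μ)² = (2.41)² + (3.10)² + (1.40)² + (-2.90)² + (4.90)² = 49.7981.
Posterior: Inv-Gamma(3.2 + 5/2, 9.3 + 49.7981/2) = Inv-Gamma(5.70, 34.19905).
Mode = β/(α+1) = 34.19905/6.70 = 5.1043.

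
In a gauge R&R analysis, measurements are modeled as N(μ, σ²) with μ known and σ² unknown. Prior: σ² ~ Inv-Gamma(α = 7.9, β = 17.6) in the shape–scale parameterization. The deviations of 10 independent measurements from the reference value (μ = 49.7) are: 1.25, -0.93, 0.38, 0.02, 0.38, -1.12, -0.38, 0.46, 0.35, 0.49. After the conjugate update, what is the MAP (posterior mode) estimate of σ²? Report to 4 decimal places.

1.4349

With known mean μ and an Inverse-Gamma(α, β) prior on σ², the Normal likelihood is conjugate: posterior is Inv-Gamma(α + n/2, β + Σ(xᵢ−μ)²/2).
Σ(xᵢ−μ)² = (1.25)² + (-0.93)² + (0.38)² + (0.02)² + (0.38)² + (-1.12)² + (-0.38)² + (0.46)² + (0.35)² + (0.49)² = 4.6896.
Posterior: Inv-Gamma(7.9 + 10/2, 17.6 + 4.6896/2) = Inv-Gamma(12.90, 19.94480).
Mode = β/(α+1) = 19.94480/13.90 = 1.4349.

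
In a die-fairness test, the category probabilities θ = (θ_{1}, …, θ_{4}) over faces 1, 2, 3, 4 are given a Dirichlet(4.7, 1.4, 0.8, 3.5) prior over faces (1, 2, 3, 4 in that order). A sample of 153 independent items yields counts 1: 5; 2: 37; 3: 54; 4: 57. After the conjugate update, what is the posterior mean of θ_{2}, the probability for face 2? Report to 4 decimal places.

0.2350

The Dirichlet prior is conjugate to the Multinomial likelihood: each posterior αⱼ = prior αⱼ + observed count nⱼ.
Posterior concentration: (9.7, 38.4, 54.8, 60.5), total = 163.4.
E[θ_{2}|data] = α_{2}/Σα = 38.4/163.4 = 0.2350.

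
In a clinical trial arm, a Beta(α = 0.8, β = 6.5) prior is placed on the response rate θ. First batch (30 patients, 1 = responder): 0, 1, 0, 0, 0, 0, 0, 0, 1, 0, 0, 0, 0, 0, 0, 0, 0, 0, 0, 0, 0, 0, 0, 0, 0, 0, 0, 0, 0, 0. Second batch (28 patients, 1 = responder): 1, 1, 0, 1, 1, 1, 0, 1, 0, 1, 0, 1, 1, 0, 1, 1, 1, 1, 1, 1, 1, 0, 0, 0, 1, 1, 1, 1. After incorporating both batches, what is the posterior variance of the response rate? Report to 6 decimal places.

0.003428

The Beta prior is conjugate to a Binomial/Bernoulli likelihood; the update adds successes to α and failures to β.
After batch 1: Beta(0.8+2, 6.5+28) = Beta(2.8, 34.5).
After batch 2: Beta(2.8+20, 34.5+8) = Beta(22.8, 42.5).
Var = αβ/((α+β)²(α+β+1)) = 22.8·42.5/(65.3²·66.3) = 0.003428.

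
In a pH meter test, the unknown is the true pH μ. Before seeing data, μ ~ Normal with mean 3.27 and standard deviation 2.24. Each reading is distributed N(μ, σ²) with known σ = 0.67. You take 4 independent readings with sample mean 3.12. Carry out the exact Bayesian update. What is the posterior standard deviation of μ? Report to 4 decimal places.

0.3313

For Normal data with known variance σ², a Normal(μ₀, σ₀²) prior on μ is conjugate. Posterior precision = 1/σ₀² + n/σ²; posterior mean is the precision-weighted average of μ₀ and x̄.
σ₀² = 2.24² = 5.0176, σ² = 0.67² = 0.4489; σ² + n·σ₀² = 0.4489 + 4·5.0176 = 20.5193.
Posterior precision = 1/σ₀² + n/σ² = 1/5.0176 + 4/0.4489 = (σ² + n·σ₀²)/(σ₀²σ²) = 20.5193/(5.0176·0.4489); posterior variance σₙ² = σ₀²σ²/(σ² + n·σ₀²) = 5.0176·0.4489/20.5193 = 0.109770.
Posterior SD = √σₙ² = √(5.0176·0.4489/20.5193) = 0.3313.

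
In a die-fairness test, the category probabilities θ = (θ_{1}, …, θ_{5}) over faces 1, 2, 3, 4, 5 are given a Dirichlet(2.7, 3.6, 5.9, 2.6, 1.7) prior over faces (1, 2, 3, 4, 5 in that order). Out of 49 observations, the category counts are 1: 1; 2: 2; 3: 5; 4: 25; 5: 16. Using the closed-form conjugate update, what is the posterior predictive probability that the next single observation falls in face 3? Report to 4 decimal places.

0.1664

The Dirichlet prior is conjugate to the Multinomial likelihood: each posterior αⱼ = prior αⱼ + observed count nⱼ.
Posterior concentration: (3.7, 5.6, 10.9, 27.6, 17.7), total = 65.5.
P(next = 3 | data) = α_{3}/Σα = 0.1664.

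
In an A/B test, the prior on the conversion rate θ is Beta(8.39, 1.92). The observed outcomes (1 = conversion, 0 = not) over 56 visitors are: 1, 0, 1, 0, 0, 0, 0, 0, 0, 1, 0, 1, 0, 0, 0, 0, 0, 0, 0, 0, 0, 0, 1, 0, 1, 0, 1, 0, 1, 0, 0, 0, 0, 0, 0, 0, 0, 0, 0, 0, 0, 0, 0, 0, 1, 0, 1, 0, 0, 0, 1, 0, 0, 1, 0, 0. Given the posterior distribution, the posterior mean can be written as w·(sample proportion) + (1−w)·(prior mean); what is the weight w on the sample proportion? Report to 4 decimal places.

The Beta prior is conjugate to a Binomial/Bernoulli likelihood; the update adds successes to α and failures to β.
Posterior mean = (α₀+k)/(α₀+β₀+n) = [n/(α₀+β₀+n)]·(k/n) + [(α₀+β₀)/(α₀+β₀+n)]·α₀/(α₀+β₀), so only n and the prior enter the weight.
The weight on the data is w = n/(α₀+β₀+n) = 56/(8.39+1.92+56) = 56/66.31 = 0.8445.

0.8445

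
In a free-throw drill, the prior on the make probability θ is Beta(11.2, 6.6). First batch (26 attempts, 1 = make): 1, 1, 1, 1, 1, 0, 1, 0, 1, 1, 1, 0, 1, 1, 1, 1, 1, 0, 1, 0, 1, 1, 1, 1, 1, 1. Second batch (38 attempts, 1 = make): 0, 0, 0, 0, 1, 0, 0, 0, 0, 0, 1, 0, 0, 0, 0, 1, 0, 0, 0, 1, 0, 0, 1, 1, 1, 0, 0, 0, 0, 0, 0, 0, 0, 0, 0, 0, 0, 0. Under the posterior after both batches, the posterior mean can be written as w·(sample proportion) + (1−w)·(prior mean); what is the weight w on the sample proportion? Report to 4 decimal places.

The Beta prior is conjugate to a Binomial/Bernoulli likelihood; the update adds successes to α and failures to β.
Total number of attempts: n = 26 + 38 = 64.
Posterior mean = (α₀+k)/(α₀+β₀+n) = [n/(α₀+β₀+n)]·(k/n) + [(α₀+β₀)/(α₀+β₀+n)]·α₀/(α₀+β₀), so only n and the prior enter the weight.
The weight on the data is w = n/(α₀+β₀+n) = 64/(11.2+6.6+64) = 64/81.8 = 0.7824.

0.7824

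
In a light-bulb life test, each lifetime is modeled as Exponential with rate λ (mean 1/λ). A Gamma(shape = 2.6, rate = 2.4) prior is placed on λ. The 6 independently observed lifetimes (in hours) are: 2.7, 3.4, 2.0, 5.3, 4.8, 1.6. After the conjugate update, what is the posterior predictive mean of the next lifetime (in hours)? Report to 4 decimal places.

With a Gamma(shape α, rate β) prior on the exponential rate λ, the posterior after n observations with total T = Σxᵢ is Gamma(α+n, β+T).
Sum of observations T = 19.8 hours; n = 6.
Posterior: Gamma(2.6+6, 2.4+19.8) = Gamma(8.6, 22.2).
The predictive distribution for the next observation is Lomax; its mean is β/(α−1) = 22.2/7.6 = 2.9211.

2.9211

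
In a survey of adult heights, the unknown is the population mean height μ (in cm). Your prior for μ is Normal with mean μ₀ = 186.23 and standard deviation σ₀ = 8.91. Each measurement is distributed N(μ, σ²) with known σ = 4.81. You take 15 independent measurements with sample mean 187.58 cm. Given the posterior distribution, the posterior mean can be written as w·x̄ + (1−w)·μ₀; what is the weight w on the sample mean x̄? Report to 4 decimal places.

For Normal data with known variance σ², a Normal(μ₀, σ₀²) prior on μ is conjugate. Posterior precision = 1/σ₀² + n/σ²; posterior mean is the precision-weighted average of μ₀ and x̄.
σ₀² = 8.91² = 79.3881, σ² = 4.81² = 23.1361. Prior precision 1/σ₀² = 1/79.3881; data precision n/σ² = 15/23.1361.
w = (n/σ²)/(1/σ₀² + n/σ²) = n·σ₀²/(σ² + n·σ₀²) = 15·79.3881/(23.1361 + 15·79.3881) = 1190.8215/1213.9576 = 0.9809.

0.9809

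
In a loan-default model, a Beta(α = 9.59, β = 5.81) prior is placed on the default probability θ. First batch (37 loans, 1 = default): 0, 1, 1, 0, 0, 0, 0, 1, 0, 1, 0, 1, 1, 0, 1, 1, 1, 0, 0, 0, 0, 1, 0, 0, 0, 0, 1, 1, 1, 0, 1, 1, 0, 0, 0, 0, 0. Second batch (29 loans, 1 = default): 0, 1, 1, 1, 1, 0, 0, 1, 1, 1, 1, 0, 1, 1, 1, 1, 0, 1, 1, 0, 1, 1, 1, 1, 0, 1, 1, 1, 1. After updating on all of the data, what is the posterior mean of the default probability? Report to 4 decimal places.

The Beta prior is conjugate to a Binomial/Bernoulli likelihood; the update adds successes to α and failures to β.
After batch 1: Beta(9.59+15, 5.81+22) = Beta(24.59, 27.81).
After batch 2: Beta(24.59+22, 27.81+7) = Beta(46.59, 34.81).
Posterior mean = α/(α+β) = 46.59/81.40 = 0.5724.

0.5724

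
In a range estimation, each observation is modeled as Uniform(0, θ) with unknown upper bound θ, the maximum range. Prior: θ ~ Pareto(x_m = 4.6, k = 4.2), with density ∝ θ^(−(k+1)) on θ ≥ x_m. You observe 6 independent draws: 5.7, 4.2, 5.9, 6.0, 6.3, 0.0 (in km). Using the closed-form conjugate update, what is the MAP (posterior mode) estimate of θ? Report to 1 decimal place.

6.3

A Pareto(scale x_m, shape k) prior on the upper bound θ of Uniform(0, θ) is conjugate: posterior is Pareto(max(x_m, max xᵢ), k + n).
Sample maximum = 6.3; prior scale x_m = 4.6 → posterior scale = max = 6.3.
Posterior shape = 4.2 + 6 = 10.2.
The Pareto density is decreasing on [x_m, ∞), so the mode is x_m = 6.3.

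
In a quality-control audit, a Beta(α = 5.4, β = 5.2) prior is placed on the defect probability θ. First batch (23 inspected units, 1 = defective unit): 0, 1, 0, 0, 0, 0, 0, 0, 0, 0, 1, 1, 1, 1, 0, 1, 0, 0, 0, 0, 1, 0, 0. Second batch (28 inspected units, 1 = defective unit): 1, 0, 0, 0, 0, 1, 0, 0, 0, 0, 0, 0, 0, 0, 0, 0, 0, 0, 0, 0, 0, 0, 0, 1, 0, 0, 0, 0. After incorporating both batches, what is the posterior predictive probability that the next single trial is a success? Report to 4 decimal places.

The Beta prior is conjugate to a Binomial/Bernoulli likelihood; the update adds successes to α and failures to β.
After batch 1: Beta(5.4+7, 5.2+16) = Beta(12.4, 21.2).
After batch 2: Beta(12.4+3, 21.2+25) = Beta(15.4, 46.2).
For a single future Bernoulli trial, P(success | data) = α/(α+β) = 0.2500.

0.2500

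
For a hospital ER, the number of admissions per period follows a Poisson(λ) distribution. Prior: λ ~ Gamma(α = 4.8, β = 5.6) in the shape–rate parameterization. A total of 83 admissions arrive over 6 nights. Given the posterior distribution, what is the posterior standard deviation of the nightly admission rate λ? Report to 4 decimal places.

With a Gamma(shape α, rate β) prior, the Poisson likelihood is conjugate: the posterior is Gamma(α + ΣXᵢ, β + n).
Posterior: Gamma(α+S, β+n) = Gamma(4.8+83, 5.6+6) = Gamma(87.8, 11.6).
SD = √α/β = √87.8/11.6 = 0.8078.

0.8078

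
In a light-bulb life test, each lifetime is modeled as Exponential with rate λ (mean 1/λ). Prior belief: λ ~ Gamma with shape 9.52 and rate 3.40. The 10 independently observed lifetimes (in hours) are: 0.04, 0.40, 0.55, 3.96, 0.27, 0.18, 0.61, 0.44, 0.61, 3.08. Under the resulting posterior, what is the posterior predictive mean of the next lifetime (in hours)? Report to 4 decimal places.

With a Gamma(shape α, rate β) prior on the exponential rate λ, the posterior after n observations with total T = Σxᵢ is Gamma(α+n, β+T).
Sum of observations T = 10.14 hours; n = 10.
Posterior: Gamma(9.52+10, 3.40+10.14) = Gamma(19.52, 13.54).
The predictive distribution for the next observation is Lomax; its mean is β/(α−1) = 13.54/18.52 = 0.7311.

0.7311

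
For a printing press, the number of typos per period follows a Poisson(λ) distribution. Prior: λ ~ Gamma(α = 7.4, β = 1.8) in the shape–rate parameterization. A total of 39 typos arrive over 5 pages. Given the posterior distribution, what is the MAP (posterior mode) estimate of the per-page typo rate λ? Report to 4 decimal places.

6.6765

With a Gamma(shape α, rate β) prior, the Poisson likelihood is conjugate: the posterior is Gamma(α + ΣXᵢ, β + n).
Posterior: Gamma(α+S, β+n) = Gamma(7.4+39, 1.8+5) = Gamma(46.4, 6.8).
Mode of Gamma(α,β) for α≥1 is (α−1)/β = 45.4/6.8 = 6.6765.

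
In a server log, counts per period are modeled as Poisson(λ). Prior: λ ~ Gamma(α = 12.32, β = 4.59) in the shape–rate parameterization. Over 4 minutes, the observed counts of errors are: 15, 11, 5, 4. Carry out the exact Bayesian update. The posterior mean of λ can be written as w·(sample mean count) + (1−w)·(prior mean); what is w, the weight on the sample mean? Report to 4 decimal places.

0.4657

With a Gamma(shape α, rate β) prior, the Poisson likelihood is conjugate: the posterior is Gamma(α + ΣXᵢ, β + n).
Posterior mean = (α₀+S)/(β₀+n) = [n/(β₀+n)]·(S/n) + [β₀/(β₀+n)]·(α₀/β₀), so only n and β₀ enter the weight.
Weight on data w = n/(β₀+n) = 4/(4.59+4) = 4/8.59 = 0.4657.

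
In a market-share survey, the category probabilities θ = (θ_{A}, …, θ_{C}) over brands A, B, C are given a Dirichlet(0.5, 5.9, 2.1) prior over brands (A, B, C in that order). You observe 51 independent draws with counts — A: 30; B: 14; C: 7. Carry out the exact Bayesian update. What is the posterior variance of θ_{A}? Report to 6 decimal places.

0.004130

The Dirichlet prior is conjugate to the Multinomial likelihood: each posterior αⱼ = prior αⱼ + observed count nⱼ.
Posterior concentration: (30.5, 19.9, 9.1), total = 59.5.
Var[θ_j] = α_j(Σα−α_j)/((Σα)²(Σα+1)) = 30.5·29.0/(59.5²·60.5) = 0.004130.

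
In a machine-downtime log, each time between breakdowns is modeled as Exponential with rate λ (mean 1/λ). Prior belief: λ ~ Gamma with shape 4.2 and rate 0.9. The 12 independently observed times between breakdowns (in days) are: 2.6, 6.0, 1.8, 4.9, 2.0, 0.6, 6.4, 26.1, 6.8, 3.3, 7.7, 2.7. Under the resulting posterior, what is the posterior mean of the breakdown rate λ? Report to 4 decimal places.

0.2256

With a Gamma(shape α, rate β) prior on the exponential rate λ, the posterior after n observations with total T = Σxᵢ is Gamma(α+n, β+T).
Sum of observations T = 70.9 days; n = 12.
Posterior: Gamma(4.2+12, 0.9+70.9) = Gamma(16.2, 71.8).
Posterior mean of λ = α/β = 16.2/71.8 = 0.2256.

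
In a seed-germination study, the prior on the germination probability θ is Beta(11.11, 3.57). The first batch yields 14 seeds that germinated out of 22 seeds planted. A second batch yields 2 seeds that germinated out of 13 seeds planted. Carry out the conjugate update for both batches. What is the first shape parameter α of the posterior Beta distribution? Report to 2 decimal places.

27.11

The Beta prior is conjugate to a Binomial/Bernoulli likelihood; the update adds successes to α and failures to β.
After batch 1: Beta(11.11+14, 3.57+8) = Beta(25.11, 11.57).
After batch 2: Beta(25.11+2, 11.57+11) = Beta(27.11, 22.57).
Posterior α = 27.11.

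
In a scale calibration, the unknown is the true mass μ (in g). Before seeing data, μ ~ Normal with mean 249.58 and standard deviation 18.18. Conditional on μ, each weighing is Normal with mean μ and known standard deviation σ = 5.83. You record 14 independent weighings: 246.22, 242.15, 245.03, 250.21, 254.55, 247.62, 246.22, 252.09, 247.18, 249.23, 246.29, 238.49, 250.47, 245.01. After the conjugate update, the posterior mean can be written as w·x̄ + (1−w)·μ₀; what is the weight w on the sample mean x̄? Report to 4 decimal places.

For Normal data with known variance σ², a Normal(μ₀, σ₀²) prior on μ is conjugate. Posterior precision = 1/σ₀² + n/σ²; posterior mean is the precision-weighted average of μ₀ and x̄.
σ₀² = 18.18² = 330.5124, σ² = 5.83² = 33.9889. Prior precision 1/σ₀² = 1/330.5124; data precision n/σ² = 14/33.9889.
w = (n/σ²)/(1/σ₀² + n/σ²) = n·σ₀²/(σ² + n·σ₀²) = 14·330.5124/(33.9889 + 14·330.5124) = 4627.1736/4661.1625 = 0.9927.

0.9927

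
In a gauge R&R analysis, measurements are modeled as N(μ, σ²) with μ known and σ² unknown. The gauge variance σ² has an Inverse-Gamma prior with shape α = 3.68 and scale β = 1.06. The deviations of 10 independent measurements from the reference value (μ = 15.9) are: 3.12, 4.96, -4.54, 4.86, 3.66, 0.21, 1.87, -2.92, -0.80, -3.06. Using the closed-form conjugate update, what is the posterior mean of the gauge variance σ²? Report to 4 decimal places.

With known mean μ and an Inverse-Gamma(α, β) prior on σ², the Normal likelihood is conjugate: posterior is Inv-Gamma(α + n/2, β + Σ(xᵢ−μ)²/2).
Σ(xᵢ−μ)² = (3.12)² + (4.96)² + (-4.54)² + (4.86)² + (3.66)² + (0.21)² + (1.87)² + (-2.92)² + (-0.80)² + (-3.06)² = 114.0338.
Posterior: Inv-Gamma(3.68 + 10/2, 1.06 + 114.0338/2) = Inv-Gamma(8.68, 58.07690).
E[σ²|data] = β/(α−1) = 58.07690/7.68 = 7.5621.

7.5621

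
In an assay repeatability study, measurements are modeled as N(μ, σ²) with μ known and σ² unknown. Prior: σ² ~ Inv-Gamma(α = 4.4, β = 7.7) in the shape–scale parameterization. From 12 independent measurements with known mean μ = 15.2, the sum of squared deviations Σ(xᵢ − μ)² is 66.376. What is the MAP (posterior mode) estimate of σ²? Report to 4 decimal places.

3.5867

With known mean μ and an Inverse-Gamma(α, β) prior on σ², the Normal likelihood is conjugate: posterior is Inv-Gamma(α + n/2, β + Σ(xᵢ−μ)²/2).
Posterior: Inv-Gamma(4.4 + 12/2, 7.7 + 66.376/2) = Inv-Gamma(10.40, 40.8880).
Mode = β/(α+1) = 40.8880/11.40 = 3.5867.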